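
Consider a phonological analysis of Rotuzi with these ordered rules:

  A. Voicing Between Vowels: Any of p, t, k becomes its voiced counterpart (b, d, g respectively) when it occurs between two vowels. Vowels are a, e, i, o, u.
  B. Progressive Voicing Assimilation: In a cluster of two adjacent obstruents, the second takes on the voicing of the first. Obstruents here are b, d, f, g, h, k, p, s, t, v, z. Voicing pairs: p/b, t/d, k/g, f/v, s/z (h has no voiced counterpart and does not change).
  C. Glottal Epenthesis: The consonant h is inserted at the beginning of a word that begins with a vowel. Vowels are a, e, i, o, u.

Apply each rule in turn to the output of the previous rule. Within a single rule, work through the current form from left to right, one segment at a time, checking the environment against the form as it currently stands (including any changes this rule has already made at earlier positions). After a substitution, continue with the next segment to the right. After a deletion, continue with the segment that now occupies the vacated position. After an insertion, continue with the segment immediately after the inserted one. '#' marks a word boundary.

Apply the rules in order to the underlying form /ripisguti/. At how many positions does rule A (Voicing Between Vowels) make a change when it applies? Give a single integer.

2

A Voicing Between Vowels: [ripisguti] → [ribisgudi]
B Progressive Voicing Assimilation: [ribisgudi] → [ribiskudi]
C Glottal Epenthesis: no change — [ribiskudi]
Rule A changed 2 position(s).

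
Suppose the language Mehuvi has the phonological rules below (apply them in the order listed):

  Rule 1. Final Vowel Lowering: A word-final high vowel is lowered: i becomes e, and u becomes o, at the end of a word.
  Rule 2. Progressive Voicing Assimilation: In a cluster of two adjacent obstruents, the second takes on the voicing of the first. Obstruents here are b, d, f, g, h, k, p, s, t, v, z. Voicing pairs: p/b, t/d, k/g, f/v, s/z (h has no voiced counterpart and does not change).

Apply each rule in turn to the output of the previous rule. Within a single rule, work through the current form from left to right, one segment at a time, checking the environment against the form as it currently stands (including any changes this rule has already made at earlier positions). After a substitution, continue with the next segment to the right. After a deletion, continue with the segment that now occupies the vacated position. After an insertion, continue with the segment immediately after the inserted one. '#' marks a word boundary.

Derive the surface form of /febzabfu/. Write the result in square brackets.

[febzabvo]

Rule 1 Final Vowel Lowering: [febzabfu] → [febzabfo]
Rule 2 Progressive Voicing Assimilation: [febzabfo] → [febzabvo]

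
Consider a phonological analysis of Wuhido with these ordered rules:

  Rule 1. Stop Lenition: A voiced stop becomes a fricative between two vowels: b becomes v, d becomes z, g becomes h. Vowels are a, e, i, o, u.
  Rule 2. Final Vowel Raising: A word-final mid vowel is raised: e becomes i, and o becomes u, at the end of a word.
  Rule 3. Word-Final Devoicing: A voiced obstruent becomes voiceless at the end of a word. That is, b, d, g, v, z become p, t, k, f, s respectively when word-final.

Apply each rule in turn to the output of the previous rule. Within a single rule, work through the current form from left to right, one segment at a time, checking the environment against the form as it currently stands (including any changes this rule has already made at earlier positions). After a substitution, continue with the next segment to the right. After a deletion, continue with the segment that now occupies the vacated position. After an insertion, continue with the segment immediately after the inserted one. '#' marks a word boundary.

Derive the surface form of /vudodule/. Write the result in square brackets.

[vuzozuli]

Rule 1 Stop Lenition: [vudodule] → [vuzozule]
Rule 2 Final Vowel Raising: [vuzozule] → [vuzozuli]
Rule 3 Word-Final Devoicing: no change — [vuzozuli]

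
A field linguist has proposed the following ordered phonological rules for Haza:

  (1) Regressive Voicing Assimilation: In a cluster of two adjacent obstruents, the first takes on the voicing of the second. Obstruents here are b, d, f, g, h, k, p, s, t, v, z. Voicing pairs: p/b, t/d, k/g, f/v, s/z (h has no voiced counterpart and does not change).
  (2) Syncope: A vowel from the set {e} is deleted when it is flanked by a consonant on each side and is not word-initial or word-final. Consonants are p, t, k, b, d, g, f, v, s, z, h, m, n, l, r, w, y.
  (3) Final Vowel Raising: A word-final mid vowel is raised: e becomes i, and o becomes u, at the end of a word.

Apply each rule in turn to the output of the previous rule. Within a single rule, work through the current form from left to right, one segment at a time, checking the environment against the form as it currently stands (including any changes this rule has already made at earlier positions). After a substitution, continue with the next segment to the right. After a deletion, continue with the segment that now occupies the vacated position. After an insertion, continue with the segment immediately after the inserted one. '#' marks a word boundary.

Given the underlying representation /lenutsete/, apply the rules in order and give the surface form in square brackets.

[lnutsti]

(1) Regressive Voicing Assimilation: no change — [lenutsete]
(2) Syncope: [lenutsete] → [lnutste]
(3) Final Vowel Raising: [lnutste] → [lnutsti]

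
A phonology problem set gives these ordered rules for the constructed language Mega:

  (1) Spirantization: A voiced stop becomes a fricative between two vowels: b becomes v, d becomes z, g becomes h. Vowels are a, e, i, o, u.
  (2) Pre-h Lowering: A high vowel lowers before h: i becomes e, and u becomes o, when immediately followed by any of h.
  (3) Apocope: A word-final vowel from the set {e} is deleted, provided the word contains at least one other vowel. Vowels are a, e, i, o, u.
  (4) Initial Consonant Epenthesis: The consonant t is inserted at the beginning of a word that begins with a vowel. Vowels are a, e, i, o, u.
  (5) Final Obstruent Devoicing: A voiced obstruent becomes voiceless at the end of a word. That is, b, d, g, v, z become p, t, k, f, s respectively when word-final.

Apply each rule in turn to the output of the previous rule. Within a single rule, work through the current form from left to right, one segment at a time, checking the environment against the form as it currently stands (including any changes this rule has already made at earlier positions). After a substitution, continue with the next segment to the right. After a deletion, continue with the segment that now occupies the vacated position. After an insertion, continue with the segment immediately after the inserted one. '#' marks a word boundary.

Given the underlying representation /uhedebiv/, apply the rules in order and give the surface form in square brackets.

(1) Spirantization: [uhedebiv] → [uhezeviv]
(2) Pre-h Lowering: [uhezeviv] → [ohezeviv]
(3) Apocope: no change — [ohezeviv]
(4) Initial Consonant Epenthesis: [ohezeviv] → [tohezeviv]
(5) Final Obstruent Devoicing: [tohezeviv] → [tohezevif]

[tohezevif]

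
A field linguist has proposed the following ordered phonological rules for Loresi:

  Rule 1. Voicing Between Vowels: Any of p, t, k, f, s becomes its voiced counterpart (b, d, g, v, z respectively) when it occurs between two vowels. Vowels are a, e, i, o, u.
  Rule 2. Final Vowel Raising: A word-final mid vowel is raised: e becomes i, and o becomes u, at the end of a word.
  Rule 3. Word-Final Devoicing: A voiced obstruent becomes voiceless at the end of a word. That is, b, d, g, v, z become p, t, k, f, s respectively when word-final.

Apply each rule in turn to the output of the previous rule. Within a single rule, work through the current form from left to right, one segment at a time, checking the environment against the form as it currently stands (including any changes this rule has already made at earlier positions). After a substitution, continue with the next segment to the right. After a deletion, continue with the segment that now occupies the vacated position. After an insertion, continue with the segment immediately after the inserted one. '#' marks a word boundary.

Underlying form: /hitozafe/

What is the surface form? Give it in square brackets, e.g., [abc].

[hidozavi]

Rule 1 Voicing Between Vowels: [hitozafe] → [hidozave]
Rule 2 Final Vowel Raising: [hidozave] → [hidozavi]
Rule 3 Word-Final Devoicing: no change — [hidozavi]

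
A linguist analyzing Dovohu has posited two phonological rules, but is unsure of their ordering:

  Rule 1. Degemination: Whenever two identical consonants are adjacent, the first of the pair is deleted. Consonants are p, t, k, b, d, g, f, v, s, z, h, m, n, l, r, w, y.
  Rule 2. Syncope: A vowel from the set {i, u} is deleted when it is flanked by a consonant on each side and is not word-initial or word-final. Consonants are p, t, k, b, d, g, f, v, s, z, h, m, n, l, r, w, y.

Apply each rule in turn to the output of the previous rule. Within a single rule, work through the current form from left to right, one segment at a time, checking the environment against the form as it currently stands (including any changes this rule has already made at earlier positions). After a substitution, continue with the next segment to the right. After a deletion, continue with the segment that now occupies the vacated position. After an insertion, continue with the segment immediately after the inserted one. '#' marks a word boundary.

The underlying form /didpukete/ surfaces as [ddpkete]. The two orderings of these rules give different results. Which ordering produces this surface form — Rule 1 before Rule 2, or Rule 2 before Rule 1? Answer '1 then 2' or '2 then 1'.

Order 1 then 2:
  1 Degemination: no change — [didpukete]
  2 Syncope: [didpukete] → [ddpkete]
  result: [ddpkete]
Order 2 then 1:
  2 Syncope: [didpukete] → [ddpkete]
  1 Degemination: [ddpkete] → [dpkete]
  result: [dpkete]

1 then 2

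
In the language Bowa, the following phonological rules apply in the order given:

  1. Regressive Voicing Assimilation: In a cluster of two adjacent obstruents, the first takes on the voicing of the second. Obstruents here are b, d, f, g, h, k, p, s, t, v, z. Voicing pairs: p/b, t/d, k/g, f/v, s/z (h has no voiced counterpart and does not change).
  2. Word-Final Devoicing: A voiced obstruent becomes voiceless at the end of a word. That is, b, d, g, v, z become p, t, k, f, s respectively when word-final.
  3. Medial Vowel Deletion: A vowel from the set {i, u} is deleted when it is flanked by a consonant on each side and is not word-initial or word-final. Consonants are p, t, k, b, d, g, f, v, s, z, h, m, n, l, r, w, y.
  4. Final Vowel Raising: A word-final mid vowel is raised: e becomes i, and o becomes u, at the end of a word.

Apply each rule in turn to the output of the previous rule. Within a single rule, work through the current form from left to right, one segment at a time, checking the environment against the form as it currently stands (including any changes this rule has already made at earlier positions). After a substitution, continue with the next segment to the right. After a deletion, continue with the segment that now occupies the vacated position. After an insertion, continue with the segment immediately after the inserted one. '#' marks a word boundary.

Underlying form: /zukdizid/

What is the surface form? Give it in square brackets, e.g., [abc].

1 Regressive Voicing Assimilation: [zukdizid] → [zugdizid]
2 Word-Final Devoicing: [zugdizid] → [zugdizit]
3 Medial Vowel Deletion: [zugdizit] → [zgdzt]
4 Final Vowel Raising: no change — [zgdzt]

[zgdzt]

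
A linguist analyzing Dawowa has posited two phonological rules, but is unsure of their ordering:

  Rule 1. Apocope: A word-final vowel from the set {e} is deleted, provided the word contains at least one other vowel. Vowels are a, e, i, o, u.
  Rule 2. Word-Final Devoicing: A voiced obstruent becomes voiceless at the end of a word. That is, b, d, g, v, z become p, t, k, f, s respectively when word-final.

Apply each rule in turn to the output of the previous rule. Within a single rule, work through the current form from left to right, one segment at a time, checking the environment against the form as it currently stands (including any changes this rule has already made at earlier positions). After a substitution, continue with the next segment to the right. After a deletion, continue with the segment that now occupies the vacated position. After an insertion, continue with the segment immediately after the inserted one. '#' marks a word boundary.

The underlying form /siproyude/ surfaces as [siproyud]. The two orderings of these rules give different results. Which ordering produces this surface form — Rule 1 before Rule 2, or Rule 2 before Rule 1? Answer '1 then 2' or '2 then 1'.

Order 1 then 2:
  1 Apocope: [siproyude] → [siproyud]
  2 Word-Final Devoicing: [siproyud] → [siproyut]
  result: [siproyut]
Order 2 then 1:
  2 Word-Final Devoicing: no change — [siproyude]
  1 Apocope: [siproyude] → [siproyud]
  result: [siproyud]

2 then 1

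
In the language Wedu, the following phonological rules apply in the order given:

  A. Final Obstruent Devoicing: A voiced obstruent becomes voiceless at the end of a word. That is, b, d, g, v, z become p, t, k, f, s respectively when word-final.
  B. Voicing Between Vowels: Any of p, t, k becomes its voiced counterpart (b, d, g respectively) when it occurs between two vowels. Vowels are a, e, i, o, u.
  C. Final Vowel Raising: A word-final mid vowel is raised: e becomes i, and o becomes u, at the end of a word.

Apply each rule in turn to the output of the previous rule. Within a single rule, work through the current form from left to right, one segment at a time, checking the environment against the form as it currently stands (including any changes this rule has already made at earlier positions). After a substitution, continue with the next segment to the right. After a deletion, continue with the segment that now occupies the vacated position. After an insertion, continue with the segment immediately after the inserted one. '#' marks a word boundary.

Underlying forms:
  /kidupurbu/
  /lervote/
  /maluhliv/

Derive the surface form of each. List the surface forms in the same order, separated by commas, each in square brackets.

[kiduburbu], [lervodi], [maluhlif]

/kidupurbu/:
  A Final Obstruent Devoicing: no change — [kidupurbu]
  B Voicing Between Vowels: [kidupurbu] → [kiduburbu]
  C Final Vowel Raising: no change — [kiduburbu]
/lervote/:
  A Final Obstruent Devoicing: no change — [lervote]
  B Voicing Between Vowels: [lervote] → [lervode]
  C Final Vowel Raising: [lervode] → [lervodi]
/maluhliv/:
  A Final Obstruent Devoicing: [maluhliv] → [maluhlif]
  B Voicing Between Vowels: no change — [maluhlif]
  C Final Vowel Raising: no change — [maluhlif]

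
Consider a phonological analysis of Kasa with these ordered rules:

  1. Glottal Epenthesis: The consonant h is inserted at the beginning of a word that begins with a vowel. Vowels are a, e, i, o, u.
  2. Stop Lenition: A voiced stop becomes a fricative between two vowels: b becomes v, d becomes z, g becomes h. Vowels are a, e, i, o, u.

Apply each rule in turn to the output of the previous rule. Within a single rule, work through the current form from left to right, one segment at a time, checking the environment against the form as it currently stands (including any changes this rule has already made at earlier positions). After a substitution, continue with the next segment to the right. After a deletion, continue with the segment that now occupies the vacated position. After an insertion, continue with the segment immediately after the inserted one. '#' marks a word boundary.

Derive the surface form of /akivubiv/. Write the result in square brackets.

1 Glottal Epenthesis: [akivubiv] → [hakivubiv]
2 Stop Lenition: [hakivubiv] → [hakivuviv]

[hakivuviv]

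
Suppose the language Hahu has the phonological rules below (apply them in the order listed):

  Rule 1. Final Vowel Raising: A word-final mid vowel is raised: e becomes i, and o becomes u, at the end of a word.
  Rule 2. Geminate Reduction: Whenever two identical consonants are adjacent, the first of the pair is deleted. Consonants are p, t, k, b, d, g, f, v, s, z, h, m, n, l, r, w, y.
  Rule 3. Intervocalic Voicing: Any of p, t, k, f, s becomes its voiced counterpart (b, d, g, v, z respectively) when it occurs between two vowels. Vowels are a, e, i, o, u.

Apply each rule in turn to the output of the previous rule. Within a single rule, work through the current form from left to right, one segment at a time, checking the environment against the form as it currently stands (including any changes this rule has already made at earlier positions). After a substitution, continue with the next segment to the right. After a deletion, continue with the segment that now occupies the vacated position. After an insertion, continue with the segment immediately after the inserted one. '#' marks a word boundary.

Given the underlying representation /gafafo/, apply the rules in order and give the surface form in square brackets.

Rule 1 Final Vowel Raising: [gafafo] → [gafafu]
Rule 2 Geminate Reduction: no change — [gafafu]
Rule 3 Intervocalic Voicing: [gafafu] → [gavavu]

[gavavu]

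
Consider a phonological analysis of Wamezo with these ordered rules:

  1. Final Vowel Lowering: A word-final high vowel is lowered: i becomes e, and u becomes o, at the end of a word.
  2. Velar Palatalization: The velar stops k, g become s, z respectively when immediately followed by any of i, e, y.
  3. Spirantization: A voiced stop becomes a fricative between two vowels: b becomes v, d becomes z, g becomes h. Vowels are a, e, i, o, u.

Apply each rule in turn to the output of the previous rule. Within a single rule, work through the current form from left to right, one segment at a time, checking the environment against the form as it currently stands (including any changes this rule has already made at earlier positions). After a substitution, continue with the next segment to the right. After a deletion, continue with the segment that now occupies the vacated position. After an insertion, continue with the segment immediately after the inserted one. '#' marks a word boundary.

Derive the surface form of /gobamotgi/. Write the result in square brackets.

1 Final Vowel Lowering: [gobamotgi] → [gobamotge]
2 Velar Palatalization: [gobamotge] → [gobamotze]
3 Spirantization: [gobamotze] → [govamotze]

[govamotze]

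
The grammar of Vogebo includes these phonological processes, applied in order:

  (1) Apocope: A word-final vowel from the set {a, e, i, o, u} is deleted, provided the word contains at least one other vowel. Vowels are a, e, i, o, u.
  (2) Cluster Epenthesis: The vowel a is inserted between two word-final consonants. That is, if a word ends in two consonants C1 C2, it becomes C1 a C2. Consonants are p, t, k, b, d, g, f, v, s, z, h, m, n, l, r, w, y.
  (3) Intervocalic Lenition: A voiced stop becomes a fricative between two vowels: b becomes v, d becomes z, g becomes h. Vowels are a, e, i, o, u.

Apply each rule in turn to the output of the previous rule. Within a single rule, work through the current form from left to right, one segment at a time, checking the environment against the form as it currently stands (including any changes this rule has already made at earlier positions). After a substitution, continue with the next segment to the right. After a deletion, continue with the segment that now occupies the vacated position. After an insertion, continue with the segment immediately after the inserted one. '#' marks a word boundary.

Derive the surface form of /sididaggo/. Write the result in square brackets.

[sizizahag]

(1) Apocope: [sididaggo] → [sididagg]
(2) Cluster Epenthesis: [sididagg] → [sididagag]
(3) Intervocalic Lenition: [sididagag] → [sizizahag]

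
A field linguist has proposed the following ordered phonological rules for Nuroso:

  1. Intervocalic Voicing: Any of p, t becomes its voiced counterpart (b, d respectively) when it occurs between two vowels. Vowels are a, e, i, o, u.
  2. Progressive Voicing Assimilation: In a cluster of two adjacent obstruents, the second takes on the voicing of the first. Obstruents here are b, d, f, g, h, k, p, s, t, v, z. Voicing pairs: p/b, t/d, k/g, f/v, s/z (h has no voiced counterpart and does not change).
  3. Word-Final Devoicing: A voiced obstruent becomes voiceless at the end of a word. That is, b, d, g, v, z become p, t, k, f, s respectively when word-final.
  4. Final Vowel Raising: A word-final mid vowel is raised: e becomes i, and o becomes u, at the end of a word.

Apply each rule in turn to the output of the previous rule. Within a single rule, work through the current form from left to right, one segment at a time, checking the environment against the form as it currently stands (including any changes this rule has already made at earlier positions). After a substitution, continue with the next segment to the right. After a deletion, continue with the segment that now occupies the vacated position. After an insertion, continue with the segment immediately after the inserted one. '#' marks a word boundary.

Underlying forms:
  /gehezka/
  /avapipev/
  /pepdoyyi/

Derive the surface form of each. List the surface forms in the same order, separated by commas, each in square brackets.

[gehezga], [avabibef], [peptoyyi]

/gehezka/:
  1 Intervocalic Voicing: no change — [gehezka]
  2 Progressive Voicing Assimilation: [gehezka] → [gehezga]
  3 Word-Final Devoicing: no change — [gehezga]
  4 Final Vowel Raising: no change — [gehezga]
/avapipev/:
  1 Intervocalic Voicing: [avapipev] → [avabibev]
  2 Progressive Voicing Assimilation: no change — [avabibev]
  3 Word-Final Devoicing: [avabibev] → [avabibef]
  4 Final Vowel Raising: no change — [avabibef]
/pepdoyyi/:
  1 Intervocalic Voicing: no change — [pepdoyyi]
  2 Progressive Voicing Assimilation: [pepdoyyi] → [peptoyyi]
  3 Word-Final Devoicing: no change — [peptoyyi]
  4 Final Vowel Raising: no change — [peptoyyi]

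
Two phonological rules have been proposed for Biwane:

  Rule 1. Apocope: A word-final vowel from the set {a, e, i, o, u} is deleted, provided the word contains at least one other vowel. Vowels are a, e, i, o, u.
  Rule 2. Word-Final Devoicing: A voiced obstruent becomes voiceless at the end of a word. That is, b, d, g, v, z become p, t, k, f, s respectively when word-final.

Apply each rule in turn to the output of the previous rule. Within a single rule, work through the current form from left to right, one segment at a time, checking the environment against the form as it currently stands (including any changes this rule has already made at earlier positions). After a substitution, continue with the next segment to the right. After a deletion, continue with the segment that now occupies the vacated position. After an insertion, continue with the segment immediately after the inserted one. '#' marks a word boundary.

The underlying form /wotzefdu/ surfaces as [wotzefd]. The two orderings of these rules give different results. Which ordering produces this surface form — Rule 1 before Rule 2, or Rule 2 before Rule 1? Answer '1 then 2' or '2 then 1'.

2 then 1

Order 1 then 2:
  1 Apocope: [wotzefdu] → [wotzefd]
  2 Word-Final Devoicing: [wotzefd] → [wotzeft]
  result: [wotzeft]
Order 2 then 1:
  2 Word-Final Devoicing: no change — [wotzefdu]
  1 Apocope: [wotzefdu] → [wotzefd]
  result: [wotzefd]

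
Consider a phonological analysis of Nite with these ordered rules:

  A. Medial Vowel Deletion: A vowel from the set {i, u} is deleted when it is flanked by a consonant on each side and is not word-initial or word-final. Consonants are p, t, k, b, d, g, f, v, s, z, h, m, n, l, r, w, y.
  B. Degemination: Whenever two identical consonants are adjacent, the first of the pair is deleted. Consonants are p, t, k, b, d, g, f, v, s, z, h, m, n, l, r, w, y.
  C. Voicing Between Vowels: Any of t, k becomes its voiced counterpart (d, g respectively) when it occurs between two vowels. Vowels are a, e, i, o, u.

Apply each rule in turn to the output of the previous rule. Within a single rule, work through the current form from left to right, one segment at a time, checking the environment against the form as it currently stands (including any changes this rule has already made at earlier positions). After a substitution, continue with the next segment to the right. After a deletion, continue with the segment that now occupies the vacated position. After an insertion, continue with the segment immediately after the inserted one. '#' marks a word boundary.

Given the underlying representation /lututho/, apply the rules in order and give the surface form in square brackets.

[ltho]

A Medial Vowel Deletion: [lututho] → [lttho]
B Degemination: [lttho] → [ltho]
C Voicing Between Vowels: no change — [ltho]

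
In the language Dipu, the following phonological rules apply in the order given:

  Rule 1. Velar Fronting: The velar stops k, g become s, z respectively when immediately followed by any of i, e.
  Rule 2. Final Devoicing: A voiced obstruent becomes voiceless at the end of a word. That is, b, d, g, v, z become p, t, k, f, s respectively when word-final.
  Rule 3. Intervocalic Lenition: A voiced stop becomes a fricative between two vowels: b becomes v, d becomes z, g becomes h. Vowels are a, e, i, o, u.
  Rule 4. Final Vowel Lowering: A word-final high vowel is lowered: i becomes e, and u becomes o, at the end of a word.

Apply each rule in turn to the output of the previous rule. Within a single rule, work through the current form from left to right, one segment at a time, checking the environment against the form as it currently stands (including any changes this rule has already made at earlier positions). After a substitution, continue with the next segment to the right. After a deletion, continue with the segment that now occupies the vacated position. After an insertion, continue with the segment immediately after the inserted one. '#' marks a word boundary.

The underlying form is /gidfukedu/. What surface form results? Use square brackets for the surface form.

Rule 1 Velar Fronting: [gidfukedu] → [zidfusedu]
Rule 2 Final Devoicing: no change — [zidfusedu]
Rule 3 Intervocalic Lenition: [zidfusedu] → [zidfusezu]
Rule 4 Final Vowel Lowering: [zidfusezu] → [zidfusezo]

[zidfusezo]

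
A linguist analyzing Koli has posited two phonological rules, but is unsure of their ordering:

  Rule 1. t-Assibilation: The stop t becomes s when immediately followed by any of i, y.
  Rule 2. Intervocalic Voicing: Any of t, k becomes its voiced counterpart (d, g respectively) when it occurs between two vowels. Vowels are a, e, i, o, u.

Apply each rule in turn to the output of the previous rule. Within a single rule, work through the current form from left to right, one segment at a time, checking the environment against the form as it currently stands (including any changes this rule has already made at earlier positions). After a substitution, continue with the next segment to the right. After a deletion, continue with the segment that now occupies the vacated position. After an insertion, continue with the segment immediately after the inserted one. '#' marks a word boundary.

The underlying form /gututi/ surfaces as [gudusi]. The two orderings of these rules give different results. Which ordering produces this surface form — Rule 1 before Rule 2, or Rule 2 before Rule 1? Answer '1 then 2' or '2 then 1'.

Order 1 then 2:
  1 t-Assibilation: [gututi] → [gutusi]
  2 Intervocalic Voicing: [gutusi] → [gudusi]
  result: [gudusi]
Order 2 then 1:
  2 Intervocalic Voicing: [gututi] → [gududi]
  1 t-Assibilation: no change — [gududi]
  result: [gududi]

1 then 2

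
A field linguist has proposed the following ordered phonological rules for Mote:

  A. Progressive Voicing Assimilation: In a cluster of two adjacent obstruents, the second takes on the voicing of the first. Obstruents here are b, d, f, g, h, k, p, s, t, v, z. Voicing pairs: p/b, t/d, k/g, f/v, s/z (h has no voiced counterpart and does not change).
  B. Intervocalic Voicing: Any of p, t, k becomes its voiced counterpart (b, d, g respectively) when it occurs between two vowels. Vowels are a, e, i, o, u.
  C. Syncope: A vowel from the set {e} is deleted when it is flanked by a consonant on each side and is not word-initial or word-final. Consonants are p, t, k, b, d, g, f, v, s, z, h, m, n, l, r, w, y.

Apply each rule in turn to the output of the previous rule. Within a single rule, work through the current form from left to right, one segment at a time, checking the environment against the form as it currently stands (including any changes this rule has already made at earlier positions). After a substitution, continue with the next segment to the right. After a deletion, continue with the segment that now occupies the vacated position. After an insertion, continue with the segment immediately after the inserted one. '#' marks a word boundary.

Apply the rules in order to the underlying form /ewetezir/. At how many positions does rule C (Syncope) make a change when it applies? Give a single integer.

A Progressive Voicing Assimilation: no change — [ewetezir]
B Intervocalic Voicing: [ewetezir] → [ewedezir]
C Syncope: [ewedezir] → [ewdzir]
Rule C changed 2 position(s).

2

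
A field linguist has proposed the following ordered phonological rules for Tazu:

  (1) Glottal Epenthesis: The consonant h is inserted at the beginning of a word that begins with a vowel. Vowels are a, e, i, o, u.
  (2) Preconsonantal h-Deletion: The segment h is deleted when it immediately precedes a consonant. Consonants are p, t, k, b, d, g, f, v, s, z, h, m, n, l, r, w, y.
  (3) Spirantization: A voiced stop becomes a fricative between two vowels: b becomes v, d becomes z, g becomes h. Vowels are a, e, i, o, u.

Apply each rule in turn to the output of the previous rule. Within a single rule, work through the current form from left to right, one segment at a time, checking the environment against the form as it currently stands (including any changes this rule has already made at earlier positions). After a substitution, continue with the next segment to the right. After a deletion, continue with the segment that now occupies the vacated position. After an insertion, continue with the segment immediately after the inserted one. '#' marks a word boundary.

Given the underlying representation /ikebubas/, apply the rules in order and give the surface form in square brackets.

(1) Glottal Epenthesis: [ikebubas] → [hikebubas]
(2) Preconsonantal h-Deletion: no change — [hikebubas]
(3) Spirantization: [hikebubas] → [hikevuvas]

[hikevuvas]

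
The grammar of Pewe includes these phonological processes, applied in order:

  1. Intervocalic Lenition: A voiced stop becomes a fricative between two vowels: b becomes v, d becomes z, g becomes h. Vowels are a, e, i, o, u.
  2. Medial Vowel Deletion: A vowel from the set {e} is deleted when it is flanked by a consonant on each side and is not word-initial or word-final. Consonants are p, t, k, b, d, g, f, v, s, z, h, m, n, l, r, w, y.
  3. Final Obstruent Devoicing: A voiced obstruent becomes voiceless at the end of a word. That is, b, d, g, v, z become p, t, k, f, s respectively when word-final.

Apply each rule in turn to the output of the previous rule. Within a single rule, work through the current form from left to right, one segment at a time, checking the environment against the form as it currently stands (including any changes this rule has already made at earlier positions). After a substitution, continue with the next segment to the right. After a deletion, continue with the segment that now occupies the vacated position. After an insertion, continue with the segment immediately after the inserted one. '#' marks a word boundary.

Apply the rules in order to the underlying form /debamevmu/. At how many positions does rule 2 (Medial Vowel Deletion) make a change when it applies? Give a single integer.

2

1 Intervocalic Lenition: [debamevmu] → [devamevmu]
2 Medial Vowel Deletion: [devamevmu] → [dvamvmu]
3 Final Obstruent Devoicing: no change — [dvamvmu]
Rule 2 changed 2 position(s).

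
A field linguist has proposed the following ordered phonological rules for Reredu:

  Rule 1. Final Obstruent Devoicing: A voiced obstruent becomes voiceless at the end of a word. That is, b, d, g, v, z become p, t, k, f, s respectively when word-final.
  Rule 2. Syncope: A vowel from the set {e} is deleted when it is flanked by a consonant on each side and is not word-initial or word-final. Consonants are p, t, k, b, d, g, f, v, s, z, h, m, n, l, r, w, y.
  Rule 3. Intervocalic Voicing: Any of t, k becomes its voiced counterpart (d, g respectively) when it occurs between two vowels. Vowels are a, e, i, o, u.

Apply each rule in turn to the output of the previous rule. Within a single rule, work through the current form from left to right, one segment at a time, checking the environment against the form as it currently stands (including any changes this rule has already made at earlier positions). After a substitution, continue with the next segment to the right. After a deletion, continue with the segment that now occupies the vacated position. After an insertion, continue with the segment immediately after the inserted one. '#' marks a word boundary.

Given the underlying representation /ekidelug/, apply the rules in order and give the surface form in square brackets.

[egidluk]

Rule 1 Final Obstruent Devoicing: [ekidelug] → [ekideluk]
Rule 2 Syncope: [ekideluk] → [ekidluk]
Rule 3 Intervocalic Voicing: [ekidluk] → [egidluk]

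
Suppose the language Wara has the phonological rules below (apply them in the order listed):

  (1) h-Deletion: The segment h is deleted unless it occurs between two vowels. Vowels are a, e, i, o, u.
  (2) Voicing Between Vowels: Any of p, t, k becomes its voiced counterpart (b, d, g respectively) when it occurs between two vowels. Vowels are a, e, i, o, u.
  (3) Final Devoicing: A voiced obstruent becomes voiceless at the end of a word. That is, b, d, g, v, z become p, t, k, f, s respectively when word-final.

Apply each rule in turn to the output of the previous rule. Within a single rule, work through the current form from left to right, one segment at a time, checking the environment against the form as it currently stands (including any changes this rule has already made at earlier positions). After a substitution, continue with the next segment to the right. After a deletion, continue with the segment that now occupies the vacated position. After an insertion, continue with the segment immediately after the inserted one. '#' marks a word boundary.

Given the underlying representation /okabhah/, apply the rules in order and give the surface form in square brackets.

(1) h-Deletion: [okabhah] → [okaba]
(2) Voicing Between Vowels: [okaba] → [ogaba]
(3) Final Devoicing: no change — [ogaba]

[ogaba]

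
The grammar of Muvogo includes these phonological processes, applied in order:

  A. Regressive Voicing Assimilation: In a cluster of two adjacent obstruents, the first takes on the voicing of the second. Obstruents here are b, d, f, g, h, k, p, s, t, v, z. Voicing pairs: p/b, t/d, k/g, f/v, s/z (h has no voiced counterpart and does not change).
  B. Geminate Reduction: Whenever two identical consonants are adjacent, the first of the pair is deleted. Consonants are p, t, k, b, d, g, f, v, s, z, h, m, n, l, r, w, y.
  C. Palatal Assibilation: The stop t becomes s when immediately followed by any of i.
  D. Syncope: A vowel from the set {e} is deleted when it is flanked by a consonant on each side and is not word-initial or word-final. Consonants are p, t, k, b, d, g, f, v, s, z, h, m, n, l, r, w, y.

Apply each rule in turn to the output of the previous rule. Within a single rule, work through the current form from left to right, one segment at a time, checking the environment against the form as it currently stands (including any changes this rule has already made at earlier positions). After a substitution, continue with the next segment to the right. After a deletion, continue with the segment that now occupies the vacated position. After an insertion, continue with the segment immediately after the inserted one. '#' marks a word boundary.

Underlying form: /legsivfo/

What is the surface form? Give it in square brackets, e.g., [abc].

[lksifo]

A Regressive Voicing Assimilation: [legsivfo] → [leksiffo]
B Geminate Reduction: [leksiffo] → [leksifo]
C Palatal Assibilation: no change — [leksifo]
D Syncope: [leksifo] → [lksifo]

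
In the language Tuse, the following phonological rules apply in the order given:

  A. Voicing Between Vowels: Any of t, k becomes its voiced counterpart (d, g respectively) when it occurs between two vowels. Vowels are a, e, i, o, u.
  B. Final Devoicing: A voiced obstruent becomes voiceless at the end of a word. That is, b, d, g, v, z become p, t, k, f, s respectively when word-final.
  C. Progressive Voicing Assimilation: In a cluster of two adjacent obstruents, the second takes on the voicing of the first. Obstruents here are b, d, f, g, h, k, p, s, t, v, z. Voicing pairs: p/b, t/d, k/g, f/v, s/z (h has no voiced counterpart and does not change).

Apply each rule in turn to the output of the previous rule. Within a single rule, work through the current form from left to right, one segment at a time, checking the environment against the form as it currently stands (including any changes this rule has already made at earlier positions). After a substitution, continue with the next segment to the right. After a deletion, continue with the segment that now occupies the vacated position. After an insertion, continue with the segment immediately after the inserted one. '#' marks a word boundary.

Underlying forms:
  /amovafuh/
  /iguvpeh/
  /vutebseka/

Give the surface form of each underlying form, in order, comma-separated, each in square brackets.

[amovafuh], [iguvbeh], [vudebzega]

/amovafuh/:
  A Voicing Between Vowels: no change — [amovafuh]
  B Final Devoicing: no change — [amovafuh]
  C Progressive Voicing Assimilation: no change — [amovafuh]
/iguvpeh/:
  A Voicing Between Vowels: no change — [iguvpeh]
  B Final Devoicing: no change — [iguvpeh]
  C Progressive Voicing Assimilation: [iguvpeh] → [iguvbeh]
/vutebseka/:
  A Voicing Between Vowels: [vutebseka] → [vudebsega]
  B Final Devoicing: no change — [vudebsega]
  C Progressive Voicing Assimilation: [vudebsega] → [vudebzega]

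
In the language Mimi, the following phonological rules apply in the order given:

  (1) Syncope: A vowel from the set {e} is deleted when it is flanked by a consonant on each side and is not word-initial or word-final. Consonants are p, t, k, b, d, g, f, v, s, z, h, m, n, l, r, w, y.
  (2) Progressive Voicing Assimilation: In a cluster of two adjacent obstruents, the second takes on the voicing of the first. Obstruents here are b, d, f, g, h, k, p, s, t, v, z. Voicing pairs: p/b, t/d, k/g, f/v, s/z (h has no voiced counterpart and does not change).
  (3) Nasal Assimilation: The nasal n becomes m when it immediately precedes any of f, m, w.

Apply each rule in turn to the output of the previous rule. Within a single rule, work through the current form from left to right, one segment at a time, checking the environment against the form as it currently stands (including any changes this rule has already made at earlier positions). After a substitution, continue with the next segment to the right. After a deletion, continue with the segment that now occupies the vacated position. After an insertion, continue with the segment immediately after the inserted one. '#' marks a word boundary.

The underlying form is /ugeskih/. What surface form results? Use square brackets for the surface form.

[ugzgih]

(1) Syncope: [ugeskih] → [ugskih]
(2) Progressive Voicing Assimilation: [ugskih] → [ugzgih]
(3) Nasal Assimilation: no change — [ugzgih]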